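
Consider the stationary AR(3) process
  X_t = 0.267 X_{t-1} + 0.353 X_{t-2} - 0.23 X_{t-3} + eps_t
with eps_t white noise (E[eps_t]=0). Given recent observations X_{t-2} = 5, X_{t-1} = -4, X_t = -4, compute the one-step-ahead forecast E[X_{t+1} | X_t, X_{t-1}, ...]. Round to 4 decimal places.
E[X_{t+1} \mid \mathcal F_t] = -3.6300

For an AR(p) model X_t = c + sum_i phi_i X_{t-i} + eps_t, the
one-step-ahead conditional mean is
  E[X_{t+1} | X_t, ...] = c + sum_i phi_i X_{t+1-i}.
Substitute known values:
  E[X_{t+1} | ...] = (0.267) * (-4) + (0.353) * (-4) + (-0.23) * (5)
                   = -3.6300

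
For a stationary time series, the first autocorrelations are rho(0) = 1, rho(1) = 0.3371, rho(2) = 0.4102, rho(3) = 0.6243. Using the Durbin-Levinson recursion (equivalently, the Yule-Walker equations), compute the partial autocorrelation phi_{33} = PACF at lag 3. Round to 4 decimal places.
\phi_{33} = 0.5329

The PACF at lag k is phi_{kk}, the last component of the solution
to the Yule-Walker system G_k phi = r_k where
  (G_k)_{ij} = rho(|i - j|), (r_k)_i = rho(i), i,j = 1..k.
Equivalently, Durbin-Levinson gives phi_{kk} iteratively:
  phi_{11} = rho(1)
  phi_{kk} = [rho(k) - sum_{j=1..k-1} phi_{k-1,j} rho(k-j)]
            / [1 - sum_{j=1..k-1} phi_{k-1,j} rho(j)],
  phi_{k,j} = phi_{k-1,j} - phi_{kk} phi_{k-1,k-j},  j = 1..k-1.
Step k = 1:
  phi_11 = rho(1) = 0.3371.
Step k = 2:
  phi_22 = [rho(2) - phi_11 rho(1)] / [1 - phi_11 rho(1)] = [0.4102 - (0.3371)(0.3371)] / [1 - (0.3371)(0.3371)]
         = 0.29656359 / 0.88636359 = 0.334585.
  Update: phi_21 = phi_11 - phi_22 phi_11 = 0.3371 - (0.334585)(0.3371) = 0.224312.
Step k = 3:
  phi_33 = [rho(3) - phi_21 rho(2) - phi_22 rho(1)] / [1 - phi_21 rho(1) - phi_22 rho(2)]
    numerator   = 0.6243 - (0.224312)(0.4102) - (0.334585)(0.3371) = 0.41949895
    denominator = 1 - (0.224312)(0.3371) - (0.334585)(0.4102) = 0.78713799
  phi_33 = 0.41949895 / 0.78713799 = 0.5329.
Therefore phi_{33} = 0.5329.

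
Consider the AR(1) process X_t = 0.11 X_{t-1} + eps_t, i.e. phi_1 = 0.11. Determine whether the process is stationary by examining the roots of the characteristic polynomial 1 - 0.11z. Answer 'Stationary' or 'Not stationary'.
\text{Stationary}

The AR(p) characteristic polynomial is P(z) = 1 - 0.11z.
Stationarity requires all roots to lie outside the unit circle, i.e. |z| > 1 for every root.
This is linear in z: 1 + (-0.11) z = 0  =>  z = -1/(-0.11) = 9.090909,  |z| = 9.090909.
Moduli of all roots: 9.0909.
All moduli strictly greater than 1? Yes.
Verdict: Stationary.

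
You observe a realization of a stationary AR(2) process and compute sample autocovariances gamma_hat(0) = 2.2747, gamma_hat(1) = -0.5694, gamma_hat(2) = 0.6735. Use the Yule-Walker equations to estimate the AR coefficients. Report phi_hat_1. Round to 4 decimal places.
\hat\phi_{1} = -0.1880

The Yule-Walker equations for an AR(p) process read, in matrix form,
  Gamma_p phi = r_p,   with   (Gamma_p)_{ij} = gamma(|i - j|),
                       (r_p)_i = gamma(i),   i,j = 1..p.
Substitute the sample gammas (Toeplitz matrix and right-hand side of size 2):
  Gamma_p = [[2.2747, -0.5694], [-0.5694, 2.2747]]
  r_p     = [-0.5694, 0.6735]
Written out:
  2.2747 phi_1 - 0.5694 phi_2 = -0.5694
  -0.5694 phi_1 + 2.2747 phi_2 = 0.6735
Solve by Cramer's rule:
  det = gamma(0)^2 - gamma(1)^2 = (2.2747)^2 - (-0.5694)^2 = 5.17426009 - 0.32421636 = 4.85004373
  phi_hat_1 = [gamma(1) gamma(0) - gamma(1) gamma(2)] / det = [(-0.5694)(2.2747) - (-0.5694)(0.6735)] / 4.85004373 = -0.91172328 / 4.85004373 = -0.188
  phi_hat_2 = [gamma(0) gamma(2) - gamma(1)^2] / det = [(2.2747)(0.6735) - (-0.5694)^2] / 4.85004373 = 1.20779409 / 4.85004373 = 0.249
So phi_hat = [-0.1880, 0.2490].
Therefore phi_hat_1 = -0.1880.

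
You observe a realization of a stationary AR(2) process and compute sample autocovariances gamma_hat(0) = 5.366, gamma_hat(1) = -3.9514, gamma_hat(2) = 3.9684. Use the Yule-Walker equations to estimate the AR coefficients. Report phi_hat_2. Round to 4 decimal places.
\hat\phi_{2} = 0.4310

The Yule-Walker equations for an AR(p) process read, in matrix form,
  Gamma_p phi = r_p,   with   (Gamma_p)_{ij} = gamma(|i - j|),
                       (r_p)_i = gamma(i),   i,j = 1..p.
Substitute the sample gammas (Toeplitz matrix and right-hand side of size 2):
  Gamma_p = [[5.366, -3.9514], [-3.9514, 5.366]]
  r_p     = [-3.9514, 3.9684]
Written out:
  5.366 phi_1 - 3.9514 phi_2 = -3.9514
  -3.9514 phi_1 + 5.366 phi_2 = 3.9684
Solve by Cramer's rule:
  det = gamma(0)^2 - gamma(1)^2 = (5.366)^2 - (-3.9514)^2 = 28.793956 - 15.61356196 = 13.18039404
  phi_hat_1 = [gamma(1) gamma(0) - gamma(1) gamma(2)] / det = [(-3.9514)(5.366) - (-3.9514)(3.9684)] / 13.18039404 = -5.52247664 / 13.18039404 = -0.419
  phi_hat_2 = [gamma(0) gamma(2) - gamma(1)^2] / det = [(5.366)(3.9684) - (-3.9514)^2] / 13.18039404 = 5.68087244 / 13.18039404 = 0.431
So phi_hat = [-0.4190, 0.4310].
Therefore phi_hat_2 = 0.4310.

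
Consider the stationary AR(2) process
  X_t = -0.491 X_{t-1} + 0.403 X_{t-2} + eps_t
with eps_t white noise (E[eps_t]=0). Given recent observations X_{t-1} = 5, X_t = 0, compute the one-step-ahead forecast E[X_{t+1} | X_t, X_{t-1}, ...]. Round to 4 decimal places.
E[X_{t+1} \mid \mathcal F_t] = 2.0150

For an AR(p) model X_t = c + sum_i phi_i X_{t-i} + eps_t, the
one-step-ahead conditional mean is
  E[X_{t+1} | X_t, ...] = c + sum_i phi_i X_{t+1-i}.
Substitute known values:
  E[X_{t+1} | ...] = (-0.491) * (0) + (0.403) * (5)
                   = 2.0150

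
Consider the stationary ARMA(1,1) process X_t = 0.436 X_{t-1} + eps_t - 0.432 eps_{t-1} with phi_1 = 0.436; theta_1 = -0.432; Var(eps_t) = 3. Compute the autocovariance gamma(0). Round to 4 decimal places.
\gamma(0) = 3.0001

Multiply the model equation by X_{t-k} and take expectations. With theta_0 = psi_0 = 1 and psi_j the MA(infinity) weights, this gives
  gamma(k) - sum_i phi_i gamma(k-i) = c_k,
  c_k = sigma^2 * sum_{j=k..q} theta_j psi_{j-k}   (c_k = 0 for k > q),
using gamma(-m) = gamma(m).
psi-weights needed (psi_j = theta_j + sum_i phi_i psi_{j-i}):
  psi_1 = theta_1 + phi_1 = -0.432 + (0.436) = 0.004
Right-hand sides:
  c_0 = sigma^2 (1 + theta_1 psi_1) = 3 * (1 + (-0.432)(0.004)) = 3 * 0.998272 = 2.994816
  c_1 = sigma^2 theta_1 = 3 * (-0.432) = -1.296
  c_2 = 0
Equations for k = 0 and k = 1 (AR order 1):
  gamma(0) = phi_1 gamma(1) + c_0
  gamma(1) = phi_1 gamma(0) + c_1
Substituting the second into the first: gamma(0) (1 - phi_1^2) = c_0 + phi_1 c_1, so
  gamma(0) = (c_0 + phi_1 c_1) / (1 - phi_1^2) = (2.994816 + (0.436)(-1.296)) / (1 - (0.436)^2) = 2.42976 / 0.809904 = 3.000059.
Therefore gamma(0) = 3.0001 (to 4 decimal places).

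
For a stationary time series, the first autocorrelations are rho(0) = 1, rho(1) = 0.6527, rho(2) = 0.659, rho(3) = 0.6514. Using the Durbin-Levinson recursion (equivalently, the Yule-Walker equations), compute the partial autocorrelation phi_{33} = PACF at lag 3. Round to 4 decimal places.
\phi_{33} = 0.2731

The PACF at lag k is phi_{kk}, the last component of the solution
to the Yule-Walker system G_k phi = r_k where
  (G_k)_{ij} = rho(|i - j|), (r_k)_i = rho(i), i,j = 1..k.
Equivalently, Durbin-Levinson gives phi_{kk} iteratively:
  phi_{11} = rho(1)
  phi_{kk} = [rho(k) - sum_{j=1..k-1} phi_{k-1,j} rho(k-j)]
            / [1 - sum_{j=1..k-1} phi_{k-1,j} rho(j)],
  phi_{k,j} = phi_{k-1,j} - phi_{kk} phi_{k-1,k-j},  j = 1..k-1.
Step k = 1:
  phi_11 = rho(1) = 0.6527.
Step k = 2:
  phi_22 = [rho(2) - phi_11 rho(1)] / [1 - phi_11 rho(1)] = [0.659 - (0.6527)(0.6527)] / [1 - (0.6527)(0.6527)]
         = 0.23298271 / 0.57398271 = 0.405905.
  Update: phi_21 = phi_11 - phi_22 phi_11 = 0.6527 - (0.405905)(0.6527) = 0.387766.
Step k = 3:
  phi_33 = [rho(3) - phi_21 rho(2) - phi_22 rho(1)] / [1 - phi_21 rho(1) - phi_22 rho(2)]
    numerator   = 0.6514 - (0.387766)(0.659) - (0.405905)(0.6527) = 0.13092804
    denominator = 1 - (0.387766)(0.6527) - (0.405905)(0.659) = 0.47941376
  phi_33 = 0.13092804 / 0.47941376 = 0.2731.
Therefore phi_{33} = 0.2731.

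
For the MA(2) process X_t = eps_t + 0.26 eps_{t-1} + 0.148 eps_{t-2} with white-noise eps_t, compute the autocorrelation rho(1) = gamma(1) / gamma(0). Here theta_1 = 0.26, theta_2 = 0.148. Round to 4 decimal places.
\rho(1) = 0.2740

For an MA(q) process with theta_0 = 1, the autocovariance is
  gamma(k) = sigma^2 * sum_{i=0..q-k} theta_i * theta_{i+k},
and rho(k) = gamma(k) / gamma(0). Sigma^2 cancels.
  numerator   = (1)*(0.26) + (0.26)*(0.148) = 0.29848.
  denominator = (1)^2 + (0.26)^2 + (0.148)^2 = 1.089504.
  rho(1) = 0.29848 / 1.089504 = 0.2740.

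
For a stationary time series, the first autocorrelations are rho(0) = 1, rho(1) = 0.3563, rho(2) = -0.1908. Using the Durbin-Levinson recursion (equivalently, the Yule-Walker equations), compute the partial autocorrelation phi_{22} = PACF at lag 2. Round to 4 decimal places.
\phi_{22} = -0.3640

The PACF at lag k is phi_{kk}, the last component of the solution
to the Yule-Walker system G_k phi = r_k where
  (G_k)_{ij} = rho(|i - j|), (r_k)_i = rho(i), i,j = 1..k.
Equivalently, Durbin-Levinson gives phi_{kk} iteratively:
  phi_{11} = rho(1)
  phi_{kk} = [rho(k) - sum_{j=1..k-1} phi_{k-1,j} rho(k-j)]
            / [1 - sum_{j=1..k-1} phi_{k-1,j} rho(j)],
  phi_{k,j} = phi_{k-1,j} - phi_{kk} phi_{k-1,k-j},  j = 1..k-1.
Step k = 1:
  phi_11 = rho(1) = 0.3563.
Step k = 2:
  phi_22 = [rho(2) - phi_11 rho(1)] / [1 - phi_11 rho(1)] = [-0.1908 - (0.3563)(0.3563)] / [1 - (0.3563)(0.3563)]
         = -0.31774969 / 0.87305031 = -0.364.
Therefore phi_{22} = -0.3640.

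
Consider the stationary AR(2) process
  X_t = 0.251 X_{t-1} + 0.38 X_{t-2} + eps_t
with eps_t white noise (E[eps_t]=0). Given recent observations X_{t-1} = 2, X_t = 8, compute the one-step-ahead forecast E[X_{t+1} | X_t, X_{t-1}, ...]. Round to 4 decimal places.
E[X_{t+1} \mid \mathcal F_t] = 2.7680

For an AR(p) model X_t = c + sum_i phi_i X_{t-i} + eps_t, the
one-step-ahead conditional mean is
  E[X_{t+1} | X_t, ...] = c + sum_i phi_i X_{t+1-i}.
Substitute known values:
  E[X_{t+1} | ...] = (0.251) * (8) + (0.38) * (2)
                   = 2.7680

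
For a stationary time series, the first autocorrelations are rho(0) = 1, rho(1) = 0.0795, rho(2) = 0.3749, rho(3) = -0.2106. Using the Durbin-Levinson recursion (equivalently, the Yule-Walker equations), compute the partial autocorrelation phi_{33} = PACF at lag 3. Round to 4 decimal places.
\phi_{33} = -0.3020

The PACF at lag k is phi_{kk}, the last component of the solution
to the Yule-Walker system G_k phi = r_k where
  (G_k)_{ij} = rho(|i - j|), (r_k)_i = rho(i), i,j = 1..k.
Equivalently, Durbin-Levinson gives phi_{kk} iteratively:
  phi_{11} = rho(1)
  phi_{kk} = [rho(k) - sum_{j=1..k-1} phi_{k-1,j} rho(k-j)]
            / [1 - sum_{j=1..k-1} phi_{k-1,j} rho(j)],
  phi_{k,j} = phi_{k-1,j} - phi_{kk} phi_{k-1,k-j},  j = 1..k-1.
Step k = 1:
  phi_11 = rho(1) = 0.0795.
Step k = 2:
  phi_22 = [rho(2) - phi_11 rho(1)] / [1 - phi_11 rho(1)] = [0.3749 - (0.0795)(0.0795)] / [1 - (0.0795)(0.0795)]
         = 0.36857975 / 0.99367975 = 0.370924.
  Update: phi_21 = phi_11 - phi_22 phi_11 = 0.0795 - (0.370924)(0.0795) = 0.050012.
Step k = 3:
  phi_33 = [rho(3) - phi_21 rho(2) - phi_22 rho(1)] / [1 - phi_21 rho(1) - phi_22 rho(2)]
    numerator   = -0.2106 - (0.050012)(0.3749) - (0.370924)(0.0795) = -0.25883779
    denominator = 1 - (0.050012)(0.0795) - (0.370924)(0.3749) = 0.85696464
  phi_33 = -0.25883779 / 0.85696464 = -0.302.
Therefore phi_{33} = -0.3020.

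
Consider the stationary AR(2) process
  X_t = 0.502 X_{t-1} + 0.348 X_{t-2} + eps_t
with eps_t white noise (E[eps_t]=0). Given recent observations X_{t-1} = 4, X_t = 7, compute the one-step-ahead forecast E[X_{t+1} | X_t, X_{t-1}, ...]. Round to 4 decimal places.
E[X_{t+1} \mid \mathcal F_t] = 4.9060

For an AR(p) model X_t = c + sum_i phi_i X_{t-i} + eps_t, the
one-step-ahead conditional mean is
  E[X_{t+1} | X_t, ...] = c + sum_i phi_i X_{t+1-i}.
Substitute known values:
  E[X_{t+1} | ...] = (0.502) * (7) + (0.348) * (4)
                   = 4.9060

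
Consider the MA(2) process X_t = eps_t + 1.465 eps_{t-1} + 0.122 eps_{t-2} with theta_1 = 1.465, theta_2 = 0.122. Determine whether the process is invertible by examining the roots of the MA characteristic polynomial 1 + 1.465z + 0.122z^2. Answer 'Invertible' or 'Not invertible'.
\text{Not invertible}

The MA(q) characteristic polynomial is P(z) = 1 + 1.465z + 0.122z^2.
Invertibility requires all roots to lie outside the unit circle, i.e. |z| > 1 for every root.
Set 1 + (1.465) z + (0.122) z^2 = 0, i.e. a z^2 + b z + c = 0 with a = 0.122, b = 1.465, c = 1.
Discriminant D = b^2 - 4ac = (1.465)^2 - 4*(0.122)*1 = 2.146225 - (0.488) = 1.658225.
D >= 0, so the roots are real: z = (-b +/- sqrt(D)) / (2a) = (-1.465 +/- 1.287721) / (0.244).
  z_1 = (-1.465 + 1.287721) / (0.244) = -0.7266,   |z_1| = 0.7266.
  z_2 = (-1.465 - 1.287721) / (0.244) = -11.2816,   |z_2| = 11.2816.
Moduli of all roots: 0.7266, 11.2816.
All moduli strictly greater than 1? No.
Verdict: Not invertible.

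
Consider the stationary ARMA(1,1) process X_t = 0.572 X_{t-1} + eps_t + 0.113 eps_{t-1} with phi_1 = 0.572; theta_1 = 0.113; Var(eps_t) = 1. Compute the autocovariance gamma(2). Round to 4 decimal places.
\gamma(2) = 0.6200

Multiply the model equation by X_{t-k} and take expectations. With theta_0 = psi_0 = 1 and psi_j the MA(infinity) weights, this gives
  gamma(k) - sum_i phi_i gamma(k-i) = c_k,
  c_k = sigma^2 * sum_{j=k..q} theta_j psi_{j-k}   (c_k = 0 for k > q),
using gamma(-m) = gamma(m).
psi-weights needed (psi_j = theta_j + sum_i phi_i psi_{j-i}):
  psi_1 = theta_1 + phi_1 = 0.113 + (0.572) = 0.685
Right-hand sides:
  c_0 = sigma^2 (1 + theta_1 psi_1) = 1 * (1 + (0.113)(0.685)) = 1 * 1.077405 = 1.077405
  c_1 = sigma^2 theta_1 = 1 * (0.113) = 0.113
  c_2 = 0
Equations for k = 0 and k = 1 (AR order 1):
  gamma(0) = phi_1 gamma(1) + c_0
  gamma(1) = phi_1 gamma(0) + c_1
Substituting the second into the first: gamma(0) (1 - phi_1^2) = c_0 + phi_1 c_1, so
  gamma(0) = (c_0 + phi_1 c_1) / (1 - phi_1^2) = (1.077405 + (0.572)(0.113)) / (1 - (0.572)^2) = 1.142041 / 0.672816 = 1.697405.
  gamma(1) = phi_1 gamma(0) + c_1 = (0.572)(1.697405) + (0.113) = 1.083915.
For k = 2 (> q): gamma(2) = phi_1 gamma(1) = (0.572)(1.083915) = 0.62.
Therefore gamma(2) = 0.6200 (to 4 decimal places).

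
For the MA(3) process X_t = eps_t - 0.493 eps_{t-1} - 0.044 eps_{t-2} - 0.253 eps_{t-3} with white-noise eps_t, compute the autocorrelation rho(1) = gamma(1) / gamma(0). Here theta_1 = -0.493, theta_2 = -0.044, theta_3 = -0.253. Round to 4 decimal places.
\rho(1) = -0.3515

For an MA(q) process with theta_0 = 1, the autocovariance is
  gamma(k) = sigma^2 * sum_{i=0..q-k} theta_i * theta_{i+k},
and rho(k) = gamma(k) / gamma(0). Sigma^2 cancels.
  numerator   = (1)*(-0.493) + (-0.493)*(-0.044) + (-0.044)*(-0.253) = -0.460176.
  denominator = (1)^2 + (-0.493)^2 + (-0.044)^2 + (-0.253)^2 = 1.308994.
  rho(1) = -0.460176 / 1.308994 = -0.3515.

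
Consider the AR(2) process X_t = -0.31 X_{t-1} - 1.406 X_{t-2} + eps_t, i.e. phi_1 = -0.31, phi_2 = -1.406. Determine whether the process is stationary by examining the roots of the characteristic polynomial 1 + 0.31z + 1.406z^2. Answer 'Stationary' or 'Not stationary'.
\text{Not stationary}

The AR(p) characteristic polynomial is P(z) = 1 + 0.31z + 1.406z^2.
Stationarity requires all roots to lie outside the unit circle, i.e. |z| > 1 for every root.
Set 1 + (0.31) z + (1.406) z^2 = 0, i.e. a z^2 + b z + c = 0 with a = 1.406, b = 0.31, c = 1.
Discriminant D = b^2 - 4ac = (0.31)^2 - 4*(1.406)*1 = 0.0961 - (5.624) = -5.5279.
D < 0, so the roots are the complex-conjugate pair z = (-b +/- i sqrt(-D)) / (2a) = -0.1102 +/- 0.8361i.
For a conjugate pair |z|^2 = z * conj(z) = (product of roots) = c/a = 1/(1.406) = 0.711238, so |z| = sqrt(0.711238) = 0.8433 for both roots.
Moduli of all roots: 0.8433, 0.8433.
All moduli strictly greater than 1? No.
Verdict: Not stationary.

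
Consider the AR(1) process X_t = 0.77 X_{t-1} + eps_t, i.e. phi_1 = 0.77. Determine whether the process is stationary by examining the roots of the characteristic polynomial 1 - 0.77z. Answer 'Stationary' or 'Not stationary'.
\text{Stationary}

The AR(p) characteristic polynomial is P(z) = 1 - 0.77z.
Stationarity requires all roots to lie outside the unit circle, i.e. |z| > 1 for every root.
This is linear in z: 1 + (-0.77) z = 0  =>  z = -1/(-0.77) = 1.298701,  |z| = 1.298701.
Moduli of all roots: 1.2987.
All moduli strictly greater than 1? Yes.
Verdict: Stationary.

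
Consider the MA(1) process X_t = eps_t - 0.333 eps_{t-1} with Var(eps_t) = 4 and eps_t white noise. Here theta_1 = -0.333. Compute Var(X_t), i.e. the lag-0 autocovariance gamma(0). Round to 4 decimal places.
\gamma(0) = 4.4436

For an MA(q) process X_t = eps_t + sum_i theta_i eps_{t-i} with
Var(eps_t) = sigma^2, the variance is
  gamma(0) = sigma^2 * (1 + sum_i theta_i^2).
  sum_i theta_i^2 = (-0.333)^2 = 0.110889.
  gamma(0) = 4 * (1 + 0.110889) = 4 * 1.110889 = 4.443556, which rounds to 4.4436.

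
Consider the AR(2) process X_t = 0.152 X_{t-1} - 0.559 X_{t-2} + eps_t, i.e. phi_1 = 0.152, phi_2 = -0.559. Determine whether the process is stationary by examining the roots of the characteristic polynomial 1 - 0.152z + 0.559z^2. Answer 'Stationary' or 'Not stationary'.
\text{Stationary}

The AR(p) characteristic polynomial is P(z) = 1 - 0.152z + 0.559z^2.
Stationarity requires all roots to lie outside the unit circle, i.e. |z| > 1 for every root.
Set 1 + (-0.152) z + (0.559) z^2 = 0, i.e. a z^2 + b z + c = 0 with a = 0.559, b = -0.152, c = 1.
Discriminant D = b^2 - 4ac = (-0.152)^2 - 4*(0.559)*1 = 0.023104 - (2.236) = -2.212896.
D < 0, so the roots are the complex-conjugate pair z = (-b +/- i sqrt(-D)) / (2a) = 0.136 +/- 1.3306i.
For a conjugate pair |z|^2 = z * conj(z) = (product of roots) = c/a = 1/(0.559) = 1.788909, so |z| = sqrt(1.788909) = 1.3375 for both roots.
Moduli of all roots: 1.3375, 1.3375.
All moduli strictly greater than 1? Yes.
Verdict: Stationary.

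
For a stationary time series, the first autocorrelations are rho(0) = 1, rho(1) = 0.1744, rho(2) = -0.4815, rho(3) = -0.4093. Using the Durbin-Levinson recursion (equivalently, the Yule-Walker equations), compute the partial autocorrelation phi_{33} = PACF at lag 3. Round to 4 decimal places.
\phi_{33} = -0.2701

The PACF at lag k is phi_{kk}, the last component of the solution
to the Yule-Walker system G_k phi = r_k where
  (G_k)_{ij} = rho(|i - j|), (r_k)_i = rho(i), i,j = 1..k.
Equivalently, Durbin-Levinson gives phi_{kk} iteratively:
  phi_{11} = rho(1)
  phi_{kk} = [rho(k) - sum_{j=1..k-1} phi_{k-1,j} rho(k-j)]
            / [1 - sum_{j=1..k-1} phi_{k-1,j} rho(j)],
  phi_{k,j} = phi_{k-1,j} - phi_{kk} phi_{k-1,k-j},  j = 1..k-1.
Step k = 1:
  phi_11 = rho(1) = 0.1744.
Step k = 2:
  phi_22 = [rho(2) - phi_11 rho(1)] / [1 - phi_11 rho(1)] = [-0.4815 - (0.1744)(0.1744)] / [1 - (0.1744)(0.1744)]
         = -0.51191536 / 0.96958464 = -0.527974.
  Update: phi_21 = phi_11 - phi_22 phi_11 = 0.1744 - (-0.527974)(0.1744) = 0.266479.
Step k = 3:
  phi_33 = [rho(3) - phi_21 rho(2) - phi_22 rho(1)] / [1 - phi_21 rho(1) - phi_22 rho(2)]
    numerator   = -0.4093 - (0.266479)(-0.4815) - (-0.527974)(0.1744) = -0.18891189
    denominator = 1 - (0.266479)(0.1744) - (-0.527974)(-0.4815) = 0.6993067
  phi_33 = -0.18891189 / 0.6993067 = -0.2701.
Therefore phi_{33} = -0.2701.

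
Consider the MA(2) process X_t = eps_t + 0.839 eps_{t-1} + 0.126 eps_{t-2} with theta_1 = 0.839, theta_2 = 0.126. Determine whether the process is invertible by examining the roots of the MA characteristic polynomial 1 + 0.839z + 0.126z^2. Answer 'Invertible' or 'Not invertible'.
\text{Invertible}

The MA(q) characteristic polynomial is P(z) = 1 + 0.839z + 0.126z^2.
Invertibility requires all roots to lie outside the unit circle, i.e. |z| > 1 for every root.
Set 1 + (0.839) z + (0.126) z^2 = 0, i.e. a z^2 + b z + c = 0 with a = 0.126, b = 0.839, c = 1.
Discriminant D = b^2 - 4ac = (0.839)^2 - 4*(0.126)*1 = 0.703921 - (0.504) = 0.199921.
D >= 0, so the roots are real: z = (-b +/- sqrt(D)) / (2a) = (-0.839 +/- 0.447125) / (0.252).
  z_1 = (-0.839 + 0.447125) / (0.252) = -1.5551,   |z_1| = 1.5551.
  z_2 = (-0.839 - 0.447125) / (0.252) = -5.1037,   |z_2| = 5.1037.
Moduli of all roots: 1.5551, 5.1037.
All moduli strictly greater than 1? Yes.
Verdict: Invertible.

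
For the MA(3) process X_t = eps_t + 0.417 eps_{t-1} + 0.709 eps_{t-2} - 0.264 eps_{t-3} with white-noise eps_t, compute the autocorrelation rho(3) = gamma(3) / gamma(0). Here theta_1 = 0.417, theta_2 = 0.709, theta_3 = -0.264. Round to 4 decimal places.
\rho(3) = -0.1512

For an MA(q) process with theta_0 = 1, the autocovariance is
  gamma(k) = sigma^2 * sum_{i=0..q-k} theta_i * theta_{i+k},
and rho(k) = gamma(k) / gamma(0). Sigma^2 cancels.
  numerator   = (1)*(-0.264) = -0.264.
  denominator = (1)^2 + (0.417)^2 + (0.709)^2 + (-0.264)^2 = 1.746266.
  rho(3) = -0.264 / 1.746266 = -0.1512.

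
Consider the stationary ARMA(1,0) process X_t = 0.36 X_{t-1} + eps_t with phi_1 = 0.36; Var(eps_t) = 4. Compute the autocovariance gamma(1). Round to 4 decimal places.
\gamma(1) = 1.6544

Multiply the model equation by X_{t-k} and take expectations. With theta_0 = psi_0 = 1 and psi_j the MA(infinity) weights, this gives
  gamma(k) - sum_i phi_i gamma(k-i) = c_k,
  c_k = sigma^2 * sum_{j=k..q} theta_j psi_{j-k}   (c_k = 0 for k > q),
using gamma(-m) = gamma(m).
Pure AR (q = 0): c_0 = sigma^2 = 4, c_k = 0 for k >= 1.
Equations for k = 0 and k = 1 (AR order 1):
  gamma(0) = phi_1 gamma(1) + c_0
  gamma(1) = phi_1 gamma(0) + c_1
Substituting the second into the first: gamma(0) (1 - phi_1^2) = c_0 + phi_1 c_1, so
  gamma(0) = c_0 / (1 - phi_1^2) = 4 / (1 - (0.36)^2) = 4 / 0.8704 = 4.595588.
  gamma(1) = phi_1 gamma(0) = (0.36)(4.595588) = 1.654412.
Therefore gamma(1) = 1.6544 (to 4 decimal places).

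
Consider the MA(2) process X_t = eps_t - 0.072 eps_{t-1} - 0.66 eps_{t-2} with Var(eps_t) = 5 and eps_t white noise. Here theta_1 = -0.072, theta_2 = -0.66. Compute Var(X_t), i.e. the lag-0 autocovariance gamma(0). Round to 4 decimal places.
\gamma(0) = 7.2039

For an MA(q) process X_t = eps_t + sum_i theta_i eps_{t-i} with
Var(eps_t) = sigma^2, the variance is
  gamma(0) = sigma^2 * (1 + sum_i theta_i^2).
  sum_i theta_i^2 = (-0.072)^2 + (-0.66)^2 = 0.005184 + 0.4356 = 0.440784.
  gamma(0) = 5 * (1 + 0.440784) = 5 * 1.440784 = 7.20392, which rounds to 7.2039.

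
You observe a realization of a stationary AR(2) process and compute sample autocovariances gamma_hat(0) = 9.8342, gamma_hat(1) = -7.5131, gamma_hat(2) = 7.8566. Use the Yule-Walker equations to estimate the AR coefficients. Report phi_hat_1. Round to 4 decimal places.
\hat\phi_{1} = -0.3690

The Yule-Walker equations for an AR(p) process read, in matrix form,
  Gamma_p phi = r_p,   with   (Gamma_p)_{ij} = gamma(|i - j|),
                       (r_p)_i = gamma(i),   i,j = 1..p.
Substitute the sample gammas (Toeplitz matrix and right-hand side of size 2):
  Gamma_p = [[9.8342, -7.5131], [-7.5131, 9.8342]]
  r_p     = [-7.5131, 7.8566]
Written out:
  9.8342 phi_1 - 7.5131 phi_2 = -7.5131
  -7.5131 phi_1 + 9.8342 phi_2 = 7.8566
Solve by Cramer's rule:
  det = gamma(0)^2 - gamma(1)^2 = (9.8342)^2 - (-7.5131)^2 = 96.71148964 - 56.44667161 = 40.26481803
  phi_hat_1 = [gamma(1) gamma(0) - gamma(1) gamma(2)] / det = [(-7.5131)(9.8342) - (-7.5131)(7.8566)] / 40.26481803 = -14.85790656 / 40.26481803 = -0.369
  phi_hat_2 = [gamma(0) gamma(2) - gamma(1)^2] / det = [(9.8342)(7.8566) - (-7.5131)^2] / 40.26481803 = 20.81670411 / 40.26481803 = 0.517
So phi_hat = [-0.3690, 0.5170].
Therefore phi_hat_1 = -0.3690.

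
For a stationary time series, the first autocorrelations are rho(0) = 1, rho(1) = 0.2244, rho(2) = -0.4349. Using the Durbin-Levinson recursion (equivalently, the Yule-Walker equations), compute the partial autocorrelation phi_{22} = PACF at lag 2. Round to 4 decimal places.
\phi_{22} = -0.5110

The PACF at lag k is phi_{kk}, the last component of the solution
to the Yule-Walker system G_k phi = r_k where
  (G_k)_{ij} = rho(|i - j|), (r_k)_i = rho(i), i,j = 1..k.
Equivalently, Durbin-Levinson gives phi_{kk} iteratively:
  phi_{11} = rho(1)
  phi_{kk} = [rho(k) - sum_{j=1..k-1} phi_{k-1,j} rho(k-j)]
            / [1 - sum_{j=1..k-1} phi_{k-1,j} rho(j)],
  phi_{k,j} = phi_{k-1,j} - phi_{kk} phi_{k-1,k-j},  j = 1..k-1.
Step k = 1:
  phi_11 = rho(1) = 0.2244.
Step k = 2:
  phi_22 = [rho(2) - phi_11 rho(1)] / [1 - phi_11 rho(1)] = [-0.4349 - (0.2244)(0.2244)] / [1 - (0.2244)(0.2244)]
         = -0.48525536 / 0.94964464 = -0.511.
Therefore phi_{22} = -0.5110.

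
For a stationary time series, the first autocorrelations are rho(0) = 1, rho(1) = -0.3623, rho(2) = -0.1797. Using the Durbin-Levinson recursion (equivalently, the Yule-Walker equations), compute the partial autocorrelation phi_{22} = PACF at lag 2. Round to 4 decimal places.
\phi_{22} = -0.3579

The PACF at lag k is phi_{kk}, the last component of the solution
to the Yule-Walker system G_k phi = r_k where
  (G_k)_{ij} = rho(|i - j|), (r_k)_i = rho(i), i,j = 1..k.
Equivalently, Durbin-Levinson gives phi_{kk} iteratively:
  phi_{11} = rho(1)
  phi_{kk} = [rho(k) - sum_{j=1..k-1} phi_{k-1,j} rho(k-j)]
            / [1 - sum_{j=1..k-1} phi_{k-1,j} rho(j)],
  phi_{k,j} = phi_{k-1,j} - phi_{kk} phi_{k-1,k-j},  j = 1..k-1.
Step k = 1:
  phi_11 = rho(1) = -0.3623.
Step k = 2:
  phi_22 = [rho(2) - phi_11 rho(1)] / [1 - phi_11 rho(1)] = [-0.1797 - (-0.3623)(-0.3623)] / [1 - (-0.3623)(-0.3623)]
         = -0.31096129 / 0.86873871 = -0.3579.
Therefore phi_{22} = -0.3579.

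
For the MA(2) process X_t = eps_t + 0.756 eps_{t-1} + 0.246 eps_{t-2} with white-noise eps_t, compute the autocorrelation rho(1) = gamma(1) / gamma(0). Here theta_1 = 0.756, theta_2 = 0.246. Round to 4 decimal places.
\rho(1) = 0.5772

For an MA(q) process with theta_0 = 1, the autocovariance is
  gamma(k) = sigma^2 * sum_{i=0..q-k} theta_i * theta_{i+k},
and rho(k) = gamma(k) / gamma(0). Sigma^2 cancels.
  numerator   = (1)*(0.756) + (0.756)*(0.246) = 0.941976.
  denominator = (1)^2 + (0.756)^2 + (0.246)^2 = 1.632052.
  rho(1) = 0.941976 / 1.632052 = 0.5772.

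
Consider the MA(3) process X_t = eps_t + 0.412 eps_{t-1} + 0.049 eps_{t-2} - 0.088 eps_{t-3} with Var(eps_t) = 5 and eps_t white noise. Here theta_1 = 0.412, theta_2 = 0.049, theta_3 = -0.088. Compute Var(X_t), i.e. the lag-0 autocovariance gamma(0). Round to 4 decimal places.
\gamma(0) = 5.8994

For an MA(q) process X_t = eps_t + sum_i theta_i eps_{t-i} with
Var(eps_t) = sigma^2, the variance is
  gamma(0) = sigma^2 * (1 + sum_i theta_i^2).
  sum_i theta_i^2 = (0.412)^2 + (0.049)^2 + (-0.088)^2 = 0.169744 + 0.002401 + 0.007744 = 0.179889.
  gamma(0) = 5 * (1 + 0.179889) = 5 * 1.179889 = 5.899445, which rounds to 5.8994.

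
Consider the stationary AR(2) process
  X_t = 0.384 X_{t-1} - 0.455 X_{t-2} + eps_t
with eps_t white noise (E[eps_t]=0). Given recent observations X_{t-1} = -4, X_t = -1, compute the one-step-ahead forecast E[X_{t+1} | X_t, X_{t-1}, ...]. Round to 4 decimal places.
E[X_{t+1} \mid \mathcal F_t] = 1.4360

For an AR(p) model X_t = c + sum_i phi_i X_{t-i} + eps_t, the
one-step-ahead conditional mean is
  E[X_{t+1} | X_t, ...] = c + sum_i phi_i X_{t+1-i}.
Substitute known values:
  E[X_{t+1} | ...] = (0.384) * (-1) + (-0.455) * (-4)
                   = 1.4360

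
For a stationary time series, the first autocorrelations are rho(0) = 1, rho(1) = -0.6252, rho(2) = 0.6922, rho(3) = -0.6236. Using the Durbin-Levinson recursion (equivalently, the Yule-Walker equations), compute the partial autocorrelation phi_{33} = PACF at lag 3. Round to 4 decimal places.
\phi_{33} = -0.2079

The PACF at lag k is phi_{kk}, the last component of the solution
to the Yule-Walker system G_k phi = r_k where
  (G_k)_{ij} = rho(|i - j|), (r_k)_i = rho(i), i,j = 1..k.
Equivalently, Durbin-Levinson gives phi_{kk} iteratively:
  phi_{11} = rho(1)
  phi_{kk} = [rho(k) - sum_{j=1..k-1} phi_{k-1,j} rho(k-j)]
            / [1 - sum_{j=1..k-1} phi_{k-1,j} rho(j)],
  phi_{k,j} = phi_{k-1,j} - phi_{kk} phi_{k-1,k-j},  j = 1..k-1.
Step k = 1:
  phi_11 = rho(1) = -0.6252.
Step k = 2:
  phi_22 = [rho(2) - phi_11 rho(1)] / [1 - phi_11 rho(1)] = [0.6922 - (-0.6252)(-0.6252)] / [1 - (-0.6252)(-0.6252)]
         = 0.30132496 / 0.60912496 = 0.494685.
  Update: phi_21 = phi_11 - phi_22 phi_11 = -0.6252 - (0.494685)(-0.6252) = -0.315923.
Step k = 3:
  phi_33 = [rho(3) - phi_21 rho(2) - phi_22 rho(1)] / [1 - phi_21 rho(1) - phi_22 rho(2)]
    numerator   = -0.6236 - (-0.315923)(0.6922) - (0.494685)(-0.6252) = -0.09564109
    denominator = 1 - (-0.315923)(-0.6252) - (0.494685)(0.6922) = 0.46006403
  phi_33 = -0.09564109 / 0.46006403 = -0.2079.
Therefore phi_{33} = -0.2079.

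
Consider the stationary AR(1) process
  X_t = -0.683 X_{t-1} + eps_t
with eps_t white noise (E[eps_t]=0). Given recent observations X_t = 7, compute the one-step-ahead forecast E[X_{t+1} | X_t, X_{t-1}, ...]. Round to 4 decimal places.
E[X_{t+1} \mid \mathcal F_t] = -4.7810

For an AR(p) model X_t = c + sum_i phi_i X_{t-i} + eps_t, the
one-step-ahead conditional mean is
  E[X_{t+1} | X_t, ...] = c + sum_i phi_i X_{t+1-i}.
Substitute known values:
  E[X_{t+1} | ...] = (-0.683) * (7)
                   = -4.7810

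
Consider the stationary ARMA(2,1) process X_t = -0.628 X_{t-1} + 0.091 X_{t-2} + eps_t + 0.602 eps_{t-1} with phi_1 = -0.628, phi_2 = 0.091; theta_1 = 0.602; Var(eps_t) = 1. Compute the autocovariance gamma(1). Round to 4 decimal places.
\gamma(1) = -0.0449

Multiply the model equation by X_{t-k} and take expectations. With theta_0 = psi_0 = 1 and psi_j the MA(infinity) weights, this gives
  gamma(k) - sum_i phi_i gamma(k-i) = c_k,
  c_k = sigma^2 * sum_{j=k..q} theta_j psi_{j-k}   (c_k = 0 for k > q),
using gamma(-m) = gamma(m).
psi-weights needed (psi_j = theta_j + sum_i phi_i psi_{j-i}):
  psi_1 = theta_1 + phi_1 = 0.602 + (-0.628) = -0.026
Right-hand sides:
  c_0 = sigma^2 (1 + theta_1 psi_1) = 1 * (1 + (0.602)(-0.026)) = 1 * 0.984348 = 0.984348
  c_1 = sigma^2 theta_1 = 1 * (0.602) = 0.602
  c_2 = 0
Equations for k = 0, 1, 2 (AR order 2, c_2 = 0):
  (E0) gamma(0) = phi_1 gamma(1) + phi_2 gamma(2) + c_0
  (E1) gamma(1) = phi_1 gamma(0) + phi_2 gamma(1) + c_1
  (E2) gamma(2) = phi_1 gamma(1) + phi_2 gamma(0)
From (E1): gamma(1) = A gamma(0) + B with
  A = phi_1 / (1 - phi_2) = -0.628 / 0.909 = -0.690869,   B = c_1 / (1 - phi_2) = 0.602 / 0.909 = 0.662266.
Insert (E2) into (E0): gamma(0) (1 - phi_2^2) = phi_1 (1 + phi_2) gamma(1) + c_0.
  phi_1 (1 + phi_2) = (-0.628)(1.091) = -0.685148,   1 - phi_2^2 = 0.991719.
Replace gamma(1) by A gamma(0) + B and collect gamma(0):
  gamma(0) [0.991719 - (-0.685148)(-0.690869)] = (-0.685148)(0.662266) + 0.984348
  gamma(0) * 0.518371 = 0.530598
  gamma(0) = 0.530598 / 0.518371 = 1.023586.
  gamma(1) = A gamma(0) + B = (-0.690869)(1.023586) + (0.662266) = -0.044898.
Therefore gamma(1) = -0.0449 (to 4 decimal places).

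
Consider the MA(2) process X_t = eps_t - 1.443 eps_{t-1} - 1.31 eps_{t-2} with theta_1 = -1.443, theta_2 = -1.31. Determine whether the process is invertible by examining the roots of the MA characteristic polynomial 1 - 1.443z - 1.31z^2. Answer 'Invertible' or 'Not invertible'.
\text{Not invertible}

The MA(q) characteristic polynomial is P(z) = 1 - 1.443z - 1.31z^2.
Invertibility requires all roots to lie outside the unit circle, i.e. |z| > 1 for every root.
Set 1 + (-1.443) z + (-1.31) z^2 = 0, i.e. a z^2 + b z + c = 0 with a = -1.31, b = -1.443, c = 1.
Discriminant D = b^2 - 4ac = (-1.443)^2 - 4*(-1.31)*1 = 2.082249 - (-5.24) = 7.322249.
D >= 0, so the roots are real: z = (-b +/- sqrt(D)) / (2a) = (1.443 +/- 2.705965) / (-2.62).
  z_1 = (1.443 + 2.705965) / (-2.62) = -1.5836,   |z_1| = 1.5836.
  z_2 = (1.443 - 2.705965) / (-2.62) = 0.482,   |z_2| = 0.482.
Moduli of all roots: 1.5836, 0.4820.
All moduli strictly greater than 1? No.
Verdict: Not invertible.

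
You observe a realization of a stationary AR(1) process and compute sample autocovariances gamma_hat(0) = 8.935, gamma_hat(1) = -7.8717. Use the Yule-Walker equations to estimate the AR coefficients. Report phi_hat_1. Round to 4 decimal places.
\hat\phi_{1} = -0.8810

The Yule-Walker equations for an AR(p) process read, in matrix form,
  Gamma_p phi = r_p,   with   (Gamma_p)_{ij} = gamma(|i - j|),
                       (r_p)_i = gamma(i),   i,j = 1..p.
Substitute the sample gammas (Toeplitz matrix and right-hand side of size 1):
  Gamma_p = [[8.935]]
  r_p     = [-7.8717]
With p = 1 this is the single equation gamma(0) phi_1 = gamma(1):
  phi_hat_1 = gamma(1) / gamma(0) = -7.8717 / 8.935 = -0.8810.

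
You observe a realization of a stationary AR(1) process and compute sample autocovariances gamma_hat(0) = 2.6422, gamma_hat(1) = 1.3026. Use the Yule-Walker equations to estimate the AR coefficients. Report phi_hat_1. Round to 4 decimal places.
\hat\phi_{1} = 0.4930

The Yule-Walker equations for an AR(p) process read, in matrix form,
  Gamma_p phi = r_p,   with   (Gamma_p)_{ij} = gamma(|i - j|),
                       (r_p)_i = gamma(i),   i,j = 1..p.
Substitute the sample gammas (Toeplitz matrix and right-hand side of size 1):
  Gamma_p = [[2.6422]]
  r_p     = [1.3026]
With p = 1 this is the single equation gamma(0) phi_1 = gamma(1):
  phi_hat_1 = gamma(1) / gamma(0) = 1.3026 / 2.6422 = 0.4930.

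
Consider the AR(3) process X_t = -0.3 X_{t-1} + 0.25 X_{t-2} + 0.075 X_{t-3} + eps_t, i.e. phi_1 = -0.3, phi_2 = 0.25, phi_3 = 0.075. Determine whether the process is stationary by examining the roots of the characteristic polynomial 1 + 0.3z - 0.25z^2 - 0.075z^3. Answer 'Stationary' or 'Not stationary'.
\text{Stationary}

The AR(p) characteristic polynomial is P(z) = 1 + 0.3z - 0.25z^2 - 0.075z^3.
Stationarity requires all roots to lie outside the unit circle, i.e. |z| > 1 for every root.
Degree 3: look for a simple real root z0 first, then factor out (1 - z/z0) and solve the remaining quadratic.
Testing z0 = -2: P(-2) = 1 + (0.3)(-2) + (-0.25)(-2)^2 + (-0.075)(-2)^3
  = 1 + (-0.6) + (-1) + (0.6) = 0.  So z_0 = -2 is a root, |z_0| = 2.
Divide out the factor (1 + 0.5 z) = (1 - z/z0) (since 1/z0 = -0.5):
  P(z) = (1 + 0.5 z)(1 + (-0.2) z + (-0.15) z^2)
  [check: z-coef -0.2 - (-0.5) = 0.3; z^2-coef -0.15 - (-0.5)(-0.2) = -0.25; z^3-coef -(-0.5)(-0.15) = -0.075.]
Remaining roots from the quadratic factor 1 + (-0.2) z + (-0.15) z^2:
  Set 1 + (-0.2) z + (-0.15) z^2 = 0, i.e. a z^2 + b z + c = 0 with a = -0.15, b = -0.2, c = 1.
  Discriminant D = b^2 - 4ac = (-0.2)^2 - 4*(-0.15)*1 = 0.04 - (-0.6) = 0.64.
  D >= 0, so the roots are real: z = (-b +/- sqrt(D)) / (2a) = (0.2 +/- 0.8) / (-0.3).
    z_1 = (0.2 + 0.8) / (-0.3) = -3.3333,   |z_1| = 3.3333.
    z_2 = (0.2 - 0.8) / (-0.3) = 2,   |z_2| = 2.
Moduli of all roots: 2.0000, 3.3333, 2.0000.
All moduli strictly greater than 1? Yes.
Verdict: Stationary.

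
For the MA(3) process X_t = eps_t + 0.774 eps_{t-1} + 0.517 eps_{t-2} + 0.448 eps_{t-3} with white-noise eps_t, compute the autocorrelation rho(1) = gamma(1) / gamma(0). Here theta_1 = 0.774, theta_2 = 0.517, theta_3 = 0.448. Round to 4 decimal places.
\rho(1) = 0.6801

For an MA(q) process with theta_0 = 1, the autocovariance is
  gamma(k) = sigma^2 * sum_{i=0..q-k} theta_i * theta_{i+k},
and rho(k) = gamma(k) / gamma(0). Sigma^2 cancels.
  numerator   = (1)*(0.774) + (0.774)*(0.517) + (0.517)*(0.448) = 1.405774.
  denominator = (1)^2 + (0.774)^2 + (0.517)^2 + (0.448)^2 = 2.067069.
  rho(1) = 1.405774 / 2.067069 = 0.6801.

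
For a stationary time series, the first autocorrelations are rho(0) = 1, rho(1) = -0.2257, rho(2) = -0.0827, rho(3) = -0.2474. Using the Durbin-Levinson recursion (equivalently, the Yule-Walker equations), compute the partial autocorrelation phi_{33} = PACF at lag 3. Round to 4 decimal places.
\phi_{33} = -0.3230

The PACF at lag k is phi_{kk}, the last component of the solution
to the Yule-Walker system G_k phi = r_k where
  (G_k)_{ij} = rho(|i - j|), (r_k)_i = rho(i), i,j = 1..k.
Equivalently, Durbin-Levinson gives phi_{kk} iteratively:
  phi_{11} = rho(1)
  phi_{kk} = [rho(k) - sum_{j=1..k-1} phi_{k-1,j} rho(k-j)]
            / [1 - sum_{j=1..k-1} phi_{k-1,j} rho(j)],
  phi_{k,j} = phi_{k-1,j} - phi_{kk} phi_{k-1,k-j},  j = 1..k-1.
Step k = 1:
  phi_11 = rho(1) = -0.2257.
Step k = 2:
  phi_22 = [rho(2) - phi_11 rho(1)] / [1 - phi_11 rho(1)] = [-0.0827 - (-0.2257)(-0.2257)] / [1 - (-0.2257)(-0.2257)]
         = -0.13364049 / 0.94905951 = -0.140814.
  Update: phi_21 = phi_11 - phi_22 phi_11 = -0.2257 - (-0.140814)(-0.2257) = -0.257482.
Step k = 3:
  phi_33 = [rho(3) - phi_21 rho(2) - phi_22 rho(1)] / [1 - phi_21 rho(1) - phi_22 rho(2)]
    numerator   = -0.2474 - (-0.257482)(-0.0827) - (-0.140814)(-0.2257) = -0.30047536
    denominator = 1 - (-0.257482)(-0.2257) - (-0.140814)(-0.0827) = 0.93024111
  phi_33 = -0.30047536 / 0.93024111 = -0.323.
Therefore phi_{33} = -0.3230.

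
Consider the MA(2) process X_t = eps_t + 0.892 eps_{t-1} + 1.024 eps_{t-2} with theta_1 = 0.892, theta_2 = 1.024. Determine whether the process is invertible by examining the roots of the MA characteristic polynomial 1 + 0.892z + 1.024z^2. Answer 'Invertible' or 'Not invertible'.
\text{Not invertible}

The MA(q) characteristic polynomial is P(z) = 1 + 0.892z + 1.024z^2.
Invertibility requires all roots to lie outside the unit circle, i.e. |z| > 1 for every root.
Set 1 + (0.892) z + (1.024) z^2 = 0, i.e. a z^2 + b z + c = 0 with a = 1.024, b = 0.892, c = 1.
Discriminant D = b^2 - 4ac = (0.892)^2 - 4*(1.024)*1 = 0.795664 - (4.096) = -3.300336.
D < 0, so the roots are the complex-conjugate pair z = (-b +/- i sqrt(-D)) / (2a) = -0.4355 +/- 0.8871i.
For a conjugate pair |z|^2 = z * conj(z) = (product of roots) = c/a = 1/(1.024) = 0.976562, so |z| = sqrt(0.976562) = 0.9882 for both roots.
Moduli of all roots: 0.9882, 0.9882.
All moduli strictly greater than 1? No.
Verdict: Not invertible.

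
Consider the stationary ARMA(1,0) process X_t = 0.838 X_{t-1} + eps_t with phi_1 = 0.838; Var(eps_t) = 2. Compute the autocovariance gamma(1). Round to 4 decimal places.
\gamma(1) = 5.6288

Multiply the model equation by X_{t-k} and take expectations. With theta_0 = psi_0 = 1 and psi_j the MA(infinity) weights, this gives
  gamma(k) - sum_i phi_i gamma(k-i) = c_k,
  c_k = sigma^2 * sum_{j=k..q} theta_j psi_{j-k}   (c_k = 0 for k > q),
using gamma(-m) = gamma(m).
Pure AR (q = 0): c_0 = sigma^2 = 2, c_k = 0 for k >= 1.
Equations for k = 0 and k = 1 (AR order 1):
  gamma(0) = phi_1 gamma(1) + c_0
  gamma(1) = phi_1 gamma(0) + c_1
Substituting the second into the first: gamma(0) (1 - phi_1^2) = c_0 + phi_1 c_1, so
  gamma(0) = c_0 / (1 - phi_1^2) = 2 / (1 - (0.838)^2) = 2 / 0.297756 = 6.716909.
  gamma(1) = phi_1 gamma(0) = (0.838)(6.716909) = 5.62877.
Therefore gamma(1) = 5.6288 (to 4 decimal places).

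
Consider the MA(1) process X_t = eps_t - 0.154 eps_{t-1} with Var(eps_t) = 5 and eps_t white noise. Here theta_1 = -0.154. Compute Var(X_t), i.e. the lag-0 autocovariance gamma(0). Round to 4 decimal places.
\gamma(0) = 5.1186

For an MA(q) process X_t = eps_t + sum_i theta_i eps_{t-i} with
Var(eps_t) = sigma^2, the variance is
  gamma(0) = sigma^2 * (1 + sum_i theta_i^2).
  sum_i theta_i^2 = (-0.154)^2 = 0.023716.
  gamma(0) = 5 * (1 + 0.023716) = 5 * 1.023716 = 5.11858, which rounds to 5.1186.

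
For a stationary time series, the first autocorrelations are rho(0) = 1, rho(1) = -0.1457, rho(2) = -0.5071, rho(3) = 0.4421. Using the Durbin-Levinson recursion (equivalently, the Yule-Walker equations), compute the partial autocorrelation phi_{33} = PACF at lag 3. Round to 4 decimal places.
\phi_{33} = 0.3600

The PACF at lag k is phi_{kk}, the last component of the solution
to the Yule-Walker system G_k phi = r_k where
  (G_k)_{ij} = rho(|i - j|), (r_k)_i = rho(i), i,j = 1..k.
Equivalently, Durbin-Levinson gives phi_{kk} iteratively:
  phi_{11} = rho(1)
  phi_{kk} = [rho(k) - sum_{j=1..k-1} phi_{k-1,j} rho(k-j)]
            / [1 - sum_{j=1..k-1} phi_{k-1,j} rho(j)],
  phi_{k,j} = phi_{k-1,j} - phi_{kk} phi_{k-1,k-j},  j = 1..k-1.
Step k = 1:
  phi_11 = rho(1) = -0.1457.
Step k = 2:
  phi_22 = [rho(2) - phi_11 rho(1)] / [1 - phi_11 rho(1)] = [-0.5071 - (-0.1457)(-0.1457)] / [1 - (-0.1457)(-0.1457)]
         = -0.52832849 / 0.97877151 = -0.539787.
  Update: phi_21 = phi_11 - phi_22 phi_11 = -0.1457 - (-0.539787)(-0.1457) = -0.224347.
Step k = 3:
  phi_33 = [rho(3) - phi_21 rho(2) - phi_22 rho(1)] / [1 - phi_21 rho(1) - phi_22 rho(2)]
    numerator   = 0.4421 - (-0.224347)(-0.5071) - (-0.539787)(-0.1457) = 0.24968661
    denominator = 1 - (-0.224347)(-0.1457) - (-0.539787)(-0.5071) = 0.69358647
  phi_33 = 0.24968661 / 0.69358647 = 0.36.
Therefore phi_{33} = 0.3600.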